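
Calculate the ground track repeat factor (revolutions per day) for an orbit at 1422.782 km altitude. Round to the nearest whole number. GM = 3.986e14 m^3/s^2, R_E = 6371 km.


r = 7.793782e+06 m
T = 2*pi*sqrt(r^3/mu) = 6847.5246 s = 114.1254 min
revs/day = 1440 / 114.1254 = 12.6177
Rounded: 13 revolutions per day

13 revolutions per day


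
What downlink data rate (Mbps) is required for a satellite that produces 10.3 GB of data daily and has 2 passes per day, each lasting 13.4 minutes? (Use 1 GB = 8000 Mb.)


total contact time = 2 * 13.4 * 60 = 1608.0000 s
data = 10.3 GB = 82400.0000 Mb
rate = 82400.0000 / 1608.0000 = 51.2438 Mbps

51.2438 Mbps


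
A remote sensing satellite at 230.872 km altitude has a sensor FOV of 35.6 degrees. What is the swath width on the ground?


FOV = 35.6 deg = 0.6213372 rad
swath = 2 * alt * tan(FOV/2) = 2 * 230.872 * tan(0.3106686)
swath = 2 * 230.872 * 0.3210649
swath = 148.2498 km

148.2498 km


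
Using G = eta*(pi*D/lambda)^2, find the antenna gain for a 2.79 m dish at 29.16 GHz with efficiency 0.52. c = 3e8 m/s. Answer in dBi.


lambda = c/f = 3e8 / 2.916e+10 = 0.01028807 m
G = eta*(pi*D/lambda)^2 = 0.52*(pi*2.79/0.01028807)^2
G = 377436.6122 (linear)
G = 10*log10(377436.6122) = 55.7684 dBi

55.7684 dBi


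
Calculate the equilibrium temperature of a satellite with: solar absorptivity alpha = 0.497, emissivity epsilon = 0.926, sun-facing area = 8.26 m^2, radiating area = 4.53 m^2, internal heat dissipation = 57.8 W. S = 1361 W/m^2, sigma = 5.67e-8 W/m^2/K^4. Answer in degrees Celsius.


Numerator = alpha*S*A_sun + Q_int = 0.497*1361*8.26 + 57.8 = 5645.0044 W
Denominator = eps*sigma*A_rad = 0.926*5.67e-8*4.53 = 2.3784403e-07 W/K^4
T^4 = 2.373406e+10 K^4
T = 392.5030 K = 119.3530 C

119.3530 degrees Celsius


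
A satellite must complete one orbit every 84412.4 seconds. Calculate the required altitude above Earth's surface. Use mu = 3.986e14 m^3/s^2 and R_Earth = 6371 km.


T = 84412.4 s
r = (mu*T^2/(4*pi^2))^(1/3) = (3.986e14 * 84412.4^2 / (4*pi^2))^(1/3)
r = 4.1590744e+07 m = 41590.7436 km
alt = r - R_E = 41590.7436 - 6371 = 35219.7436 km

35219.7436 km


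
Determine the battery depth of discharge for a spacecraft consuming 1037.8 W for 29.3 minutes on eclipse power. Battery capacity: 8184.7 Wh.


E_used = P * t / 60 = 1037.8 * 29.3 / 60 = 506.7923 Wh
DOD = E_used / E_total * 100 = 506.7923 / 8184.7 * 100
DOD = 6.1919 %

6.1919 %


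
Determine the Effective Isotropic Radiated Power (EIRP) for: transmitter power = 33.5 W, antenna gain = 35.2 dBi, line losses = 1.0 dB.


Pt = 33.5 W = 15.2504 dBW
EIRP = Pt_dBW + Gt - losses = 15.2504 + 35.2 - 1.0 = 49.4504 dBW

49.4504 dBW


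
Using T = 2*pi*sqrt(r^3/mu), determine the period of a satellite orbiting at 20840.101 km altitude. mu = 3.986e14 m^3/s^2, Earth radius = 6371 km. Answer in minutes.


r = 27211.1010 km = 2.7211101e+07 m
T = 2*pi*sqrt(r^3/mu) = 2*pi*sqrt(2.0148297e+22 / 3.986e14)
T = 44671.4853 s = 744.5248 min

744.5248 minutes


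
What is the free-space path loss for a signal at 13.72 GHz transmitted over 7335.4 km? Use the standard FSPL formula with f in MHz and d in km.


f = 13.72 GHz = 13720.0000 MHz
d = 7335.4 km
FSPL = 32.44 + 20*log10(13720.0000) + 20*log10(7335.4)
FSPL = 32.44 + 82.7471 + 77.3085
FSPL = 192.4956 dB

192.4956 dB


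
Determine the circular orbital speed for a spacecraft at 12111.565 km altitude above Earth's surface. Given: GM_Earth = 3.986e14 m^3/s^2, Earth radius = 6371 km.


r = R_E + alt = 6371.0 + 12111.565 = 18482.5650 km = 1.8482565e+07 m
v = sqrt(mu/r) = sqrt(3.986e14 / 1.8482565e+07) = 4643.9499 m/s = 4.6439 km/s

4.6439 km/s


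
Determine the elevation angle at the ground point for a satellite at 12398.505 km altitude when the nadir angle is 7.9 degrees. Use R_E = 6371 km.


r = R_E + alt = 18769.5050 km
Law of sines in the satellite / Earth-center / ground-point triangle:
  sin(nadir)/R_E = sin(90 + el)/r  =>  cos(el) = (r/R_E)*sin(nadir)
cos(el) = (18769.5050 / 6371.0000) * sin(7.9 deg) = 0.4049233
el = arccos(0.4049233) = 66.1137 deg
(Earth-central angle = 90 - nadir - el = 15.9863 deg)

66.1137 degrees


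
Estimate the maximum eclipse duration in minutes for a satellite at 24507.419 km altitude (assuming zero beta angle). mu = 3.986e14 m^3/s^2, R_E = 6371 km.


r = 30878.4190 km
T = 900.0001 min
Eclipse fraction = arcsin(R_E/r)/pi = arcsin(6371.0000/30878.4190)/pi
= arcsin(0.2063253)/pi = 0.06615052
Eclipse duration = 0.06615052 * 900.0001 = 59.5355 min

59.5355 minutes


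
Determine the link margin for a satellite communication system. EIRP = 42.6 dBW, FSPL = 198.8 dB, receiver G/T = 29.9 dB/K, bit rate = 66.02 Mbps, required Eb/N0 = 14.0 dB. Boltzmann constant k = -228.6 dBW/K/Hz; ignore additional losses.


C/N0 = EIRP - FSPL + G/T - k = 42.6 - 198.8 + 29.9 - (-228.6)
C/N0 = 102.3000 dB-Hz
R_b = 66.02 Mbps = 6.602e+07 bps -> 10*log10(R_b) = 78.1968 dB-Hz
Eb/N0 = C/N0 - 10*log10(R_b) = 102.3000 - 78.1968 = 24.1032 dB
Margin = Eb/N0 - Eb/N0_req = 24.1032 - 14.0 = 10.1032 dB (link closes)

10.1032 dB


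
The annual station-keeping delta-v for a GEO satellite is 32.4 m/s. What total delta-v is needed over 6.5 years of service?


dV = rate * years = 32.4 * 6.5
dV = 210.6000 m/s

210.6000 m/s


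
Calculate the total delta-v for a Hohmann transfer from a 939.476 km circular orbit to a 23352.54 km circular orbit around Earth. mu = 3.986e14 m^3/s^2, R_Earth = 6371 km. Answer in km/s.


r1 = 7310.4760 km = 7.310476e+06 m
r2 = 29723.5400 km = 2.972354e+07 m
dv1 = sqrt(mu/r1)*(sqrt(2*r2/(r1+r2)) - 1) = 1971.2935 m/s
dv2 = sqrt(mu/r2)*(1 - sqrt(2*r1/(r1+r2))) = 1361.0577 m/s
total dv = |dv1| + |dv2| = 1971.2935 + 1361.0577 = 3332.3512 m/s = 3.3324 km/s

3.3324 km/s


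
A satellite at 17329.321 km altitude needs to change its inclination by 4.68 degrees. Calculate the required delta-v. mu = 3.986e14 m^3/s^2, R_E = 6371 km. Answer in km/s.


r = 23700.3210 km = 2.3700321e+07 m
V = sqrt(mu/r) = 4101.0167 m/s
di = 4.68 deg = 0.08168141 rad
dV = 2*V*sin(di/2) = 2*4101.0167*sin(0.0408407)
dV = 334.8837 m/s = 0.3348837 km/s

0.3349 km/s


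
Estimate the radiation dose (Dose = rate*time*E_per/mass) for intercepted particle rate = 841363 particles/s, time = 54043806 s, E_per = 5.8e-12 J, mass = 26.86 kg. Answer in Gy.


Total energy deposited = rate * time * E_per
  = 841363 * 54043806 * 5.8e-12 = 263.7287 J
Dose = E_total / mass = 263.7287 / 26.86
Dose = 9.8186 Gy

9.8186 Gy


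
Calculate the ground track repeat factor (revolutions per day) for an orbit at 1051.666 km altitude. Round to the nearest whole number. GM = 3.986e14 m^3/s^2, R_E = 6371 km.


r = 7.422666e+06 m
T = 2*pi*sqrt(r^3/mu) = 6364.3067 s = 106.0718 min
revs/day = 1440 / 106.0718 = 13.5757
Rounded: 14 revolutions per day

14 revolutions per day


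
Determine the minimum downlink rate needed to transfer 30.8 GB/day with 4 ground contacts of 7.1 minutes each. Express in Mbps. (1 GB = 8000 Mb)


total contact time = 4 * 7.1 * 60 = 1704.0000 s
data = 30.8 GB = 246400.0000 Mb
rate = 246400.0000 / 1704.0000 = 144.6009 Mbps

144.6009 Mbps


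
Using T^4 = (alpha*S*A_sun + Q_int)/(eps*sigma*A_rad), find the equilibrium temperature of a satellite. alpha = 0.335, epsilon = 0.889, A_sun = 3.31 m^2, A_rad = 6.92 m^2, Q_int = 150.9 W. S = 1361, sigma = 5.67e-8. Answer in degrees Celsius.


Numerator = alpha*S*A_sun + Q_int = 0.335*1361*3.31 + 150.9 = 1660.0449 W
Denominator = eps*sigma*A_rad = 0.889*5.67e-8*6.92 = 3.488116e-07 W/K^4
T^4 = 4.7591447e+09 K^4
T = 262.6529 K = -10.4971 C

-10.4971 degrees Celsius


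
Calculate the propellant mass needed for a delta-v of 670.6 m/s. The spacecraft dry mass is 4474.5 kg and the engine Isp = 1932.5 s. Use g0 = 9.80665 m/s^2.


ve = Isp * g0 = 1932.5 * 9.80665 = 18951.351125 m/s
mass ratio = exp(dv/ve) = exp(670.6/18951.351125) = 1.03601885
m_prop = m_dry * (mr - 1) = 4474.5 * (1.03601885 - 1)
m_prop = 161.1663 kg

161.1663 kg


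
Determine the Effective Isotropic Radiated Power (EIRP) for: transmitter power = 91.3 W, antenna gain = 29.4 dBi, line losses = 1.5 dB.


Pt = 91.3 W = 19.6047 dBW
EIRP = Pt_dBW + Gt - losses = 19.6047 + 29.4 - 1.5 = 47.5047 dBW

47.5047 dBW


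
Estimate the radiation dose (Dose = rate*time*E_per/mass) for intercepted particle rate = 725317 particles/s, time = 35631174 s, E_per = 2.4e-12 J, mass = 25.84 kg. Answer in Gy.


Total energy deposited = rate * time * E_per
  = 725317 * 35631174 * 2.4e-12 = 62.0254 J
Dose = E_total / mass = 62.0254 / 25.84
Dose = 2.4004 Gy

2.4004 Gy


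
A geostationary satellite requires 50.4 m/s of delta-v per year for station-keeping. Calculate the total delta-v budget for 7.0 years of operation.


dV = rate * years = 50.4 * 7.0
dV = 352.8000 m/s

352.8000 m/s


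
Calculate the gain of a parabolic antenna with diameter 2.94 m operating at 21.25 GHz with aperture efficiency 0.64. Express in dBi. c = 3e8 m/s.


lambda = c/f = 3e8 / 2.125e+10 = 0.01411765 m
G = eta*(pi*D/lambda)^2 = 0.64*(pi*2.94/0.01411765)^2
G = 273936.3971 (linear)
G = 10*log10(273936.3971) = 54.3765 dBi

54.3765 dBi


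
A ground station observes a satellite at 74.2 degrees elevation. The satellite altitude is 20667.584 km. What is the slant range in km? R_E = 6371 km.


h = 20667.584 km, el = 74.2 deg
d = -R_E*sin(el) + sqrt((R_E*sin(el))^2 + 2*R_E*h + h^2)
d = -6371.0000*sin(1.2950) + sqrt((6371.0000*0.962218)^2 + 2*6371.0000*20667.584 + 20667.584^2)
d = 20852.5898 km

20852.5898 km


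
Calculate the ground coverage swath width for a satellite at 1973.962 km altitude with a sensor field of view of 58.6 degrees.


FOV = 58.6 deg = 1.0228 rad
swath = 2 * alt * tan(FOV/2) = 2 * 1973.962 * tan(0.5113815)
swath = 2 * 1973.962 * 0.5611738
swath = 2215.4716 km

2215.4716 km


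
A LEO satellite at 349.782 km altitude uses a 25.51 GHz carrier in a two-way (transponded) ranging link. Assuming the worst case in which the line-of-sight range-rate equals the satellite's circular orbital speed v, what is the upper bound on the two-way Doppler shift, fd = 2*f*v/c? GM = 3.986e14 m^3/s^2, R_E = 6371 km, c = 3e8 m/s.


r = 6.720782e+06 m
v = sqrt(mu/r) = 7701.2060 m/s (worst-case radial velocity)
f = 25.51 GHz = 2.551e+10 Hz
fd = 2*f*v/c = 2*2.551e+10*7701.2060/3.0e+08
fd = 1.3097184e+06 Hz

1.3097e+06 Hz


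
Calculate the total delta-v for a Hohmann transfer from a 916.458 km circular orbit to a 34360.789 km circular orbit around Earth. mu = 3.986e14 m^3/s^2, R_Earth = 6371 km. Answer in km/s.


r1 = 7287.4580 km = 7.287458e+06 m
r2 = 40731.7890 km = 4.0731789e+07 m
dv1 = sqrt(mu/r1)*(sqrt(2*r2/(r1+r2)) - 1) = 2237.1248 m/s
dv2 = sqrt(mu/r2)*(1 - sqrt(2*r1/(r1+r2))) = 1404.8089 m/s
total dv = |dv1| + |dv2| = 2237.1248 + 1404.8089 = 3641.9337 m/s = 3.6419 km/s

3.6419 km/s


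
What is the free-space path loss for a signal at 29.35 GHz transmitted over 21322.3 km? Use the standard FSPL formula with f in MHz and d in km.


f = 29.35 GHz = 29350.0000 MHz
d = 21322.3 km
FSPL = 32.44 + 20*log10(29350.0000) + 20*log10(21322.3)
FSPL = 32.44 + 89.3522 + 86.5767
FSPL = 208.3688 dB

208.3688 dB


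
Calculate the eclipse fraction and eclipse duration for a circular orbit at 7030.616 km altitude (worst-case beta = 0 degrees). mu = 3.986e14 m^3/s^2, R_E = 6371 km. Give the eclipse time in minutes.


r = 13401.6160 km
T = 257.3331 min
Eclipse fraction = arcsin(R_E/r)/pi = arcsin(6371.0000/13401.6160)/pi
= arcsin(0.4753904)/pi = 0.1576932
Eclipse duration = 0.1576932 * 257.3331 = 40.5797 min

40.5797 minutes


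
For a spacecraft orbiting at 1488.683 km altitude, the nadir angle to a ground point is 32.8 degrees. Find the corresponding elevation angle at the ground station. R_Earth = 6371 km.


r = R_E + alt = 7859.6830 km
Law of sines in the satellite / Earth-center / ground-point triangle:
  sin(nadir)/R_E = sin(90 + el)/r  =>  cos(el) = (r/R_E)*sin(nadir)
cos(el) = (7859.6830 / 6371.0000) * sin(32.8 deg) = 0.6682867
el = arccos(0.6682867) = 48.0650 deg
(Earth-central angle = 90 - nadir - el = 9.1350 deg)

48.0650 degrees


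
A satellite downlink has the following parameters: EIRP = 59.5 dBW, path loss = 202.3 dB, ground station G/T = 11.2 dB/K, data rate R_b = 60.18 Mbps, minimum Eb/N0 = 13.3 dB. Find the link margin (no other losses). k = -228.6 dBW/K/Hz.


C/N0 = EIRP - FSPL + G/T - k = 59.5 - 202.3 + 11.2 - (-228.6)
C/N0 = 97.0000 dB-Hz
R_b = 60.18 Mbps = 6.018e+07 bps -> 10*log10(R_b) = 77.7945 dB-Hz
Eb/N0 = C/N0 - 10*log10(R_b) = 97.0000 - 77.7945 = 19.2055 dB
Margin = Eb/N0 - Eb/N0_req = 19.2055 - 13.3 = 5.9055 dB (link closes)

5.9055 dB


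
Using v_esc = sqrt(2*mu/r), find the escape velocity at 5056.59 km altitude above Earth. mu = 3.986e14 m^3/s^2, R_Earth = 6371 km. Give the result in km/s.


r = 6371.0 + 5056.59 = 11427.5900 km = 1.142759e+07 m
v_esc = sqrt(2*mu/r) = sqrt(2*3.986e14 / 1.142759e+07)
v_esc = 8352.3045 m/s = 8.3523 km/s

8.3523 km/s


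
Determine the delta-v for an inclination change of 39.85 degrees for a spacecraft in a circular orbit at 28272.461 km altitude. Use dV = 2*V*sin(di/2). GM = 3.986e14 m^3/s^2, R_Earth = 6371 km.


r = 34643.4610 km = 3.4643461e+07 m
V = sqrt(mu/r) = 3392.0169 m/s
di = 39.85 deg = 0.6955137 rad
dV = 2*V*sin(di/2) = 2*3392.0169*sin(0.3477569)
dV = 2311.9295 m/s = 2.3119 km/s

2.3119 km/s


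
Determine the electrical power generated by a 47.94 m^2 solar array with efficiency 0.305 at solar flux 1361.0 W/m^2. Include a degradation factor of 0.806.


P = area * eta * S * degradation
P = 47.94 * 0.305 * 1361.0 * 0.806
P = 16039.5078 W

16039.5078 W


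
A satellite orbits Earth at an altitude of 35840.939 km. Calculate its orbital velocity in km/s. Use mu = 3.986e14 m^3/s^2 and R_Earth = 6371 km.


r = R_E + alt = 6371.0 + 35840.939 = 42211.9390 km = 4.2211939e+07 m
v = sqrt(mu/r) = sqrt(3.986e14 / 4.2211939e+07) = 3072.9182 m/s = 3.0729 km/s

3.0729 km/s


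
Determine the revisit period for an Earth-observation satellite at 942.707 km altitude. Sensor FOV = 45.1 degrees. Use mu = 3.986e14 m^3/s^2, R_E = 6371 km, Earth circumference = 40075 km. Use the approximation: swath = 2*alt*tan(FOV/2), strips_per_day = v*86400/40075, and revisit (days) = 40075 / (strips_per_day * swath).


swath = 2*942.707*tan(0.3935717) = 782.8924 km
v = sqrt(mu/r) = 7382.4390 m/s = 7.3824 km/s
strips/day = v*86400/40075 = 7.3824*86400/40075 = 15.9162
coverage/day = strips * swath = 15.9162 * 782.8924 = 12460.6915 km
revisit = 40075 / 12460.6915 = 3.2161 days

3.2161 days


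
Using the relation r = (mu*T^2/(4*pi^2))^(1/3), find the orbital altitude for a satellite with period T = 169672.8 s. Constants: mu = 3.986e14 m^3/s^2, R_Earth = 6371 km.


T = 169672.8 s
r = (mu*T^2/(4*pi^2))^(1/3) = (3.986e14 * 169672.8^2 / (4*pi^2))^(1/3)
r = 6.6242087e+07 m = 66242.0865 km
alt = r - R_E = 66242.0865 - 6371 = 59871.0865 km

59871.0865 km


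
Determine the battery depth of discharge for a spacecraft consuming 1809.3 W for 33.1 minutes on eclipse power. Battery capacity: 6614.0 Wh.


E_used = P * t / 60 = 1809.3 * 33.1 / 60 = 998.1305 Wh
DOD = E_used / E_total * 100 = 998.1305 / 6614.0 * 100
DOD = 15.0912 %

15.0912 %


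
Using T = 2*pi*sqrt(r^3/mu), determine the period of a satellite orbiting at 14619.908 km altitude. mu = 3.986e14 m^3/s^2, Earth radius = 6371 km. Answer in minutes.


r = 20990.9080 km = 2.0990908e+07 m
T = 2*pi*sqrt(r^3/mu) = 2*pi*sqrt(9.2489765e+21 / 3.986e14)
T = 30266.2112 s = 504.4369 min

504.4369 minutes


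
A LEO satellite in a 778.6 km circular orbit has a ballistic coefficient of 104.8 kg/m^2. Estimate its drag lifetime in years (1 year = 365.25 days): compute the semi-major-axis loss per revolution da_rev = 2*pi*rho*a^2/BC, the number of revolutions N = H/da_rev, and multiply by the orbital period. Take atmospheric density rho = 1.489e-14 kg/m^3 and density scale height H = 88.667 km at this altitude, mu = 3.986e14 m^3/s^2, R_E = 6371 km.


a = R_E + alt = 7149.6000 km = 7.1496e+06 m
da_rev = 2*pi*rho*a^2/BC = 2*pi*1.489e-14*(7.1496e+06)^2/104.8 = 0.0456327638 m per revolution
N = H/da_rev = 88667.0000 m / 0.0456327638 m = 1.9430557e+06 revolutions
P = 2*pi*sqrt(a^3/mu) = 6016.3603 s
lifetime = N*P = 1.9430557e+06 * 6016.3603 = 1.1690123e+10 s = 135302.3493 days
years = 135302.3493 / 365.25 = 370.4376 years

370.4376 years


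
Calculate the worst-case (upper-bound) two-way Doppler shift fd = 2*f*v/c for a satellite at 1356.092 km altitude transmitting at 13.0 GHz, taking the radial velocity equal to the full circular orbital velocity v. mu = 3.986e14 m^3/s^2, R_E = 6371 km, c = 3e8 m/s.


r = 7.727092e+06 m
v = sqrt(mu/r) = 7182.2514 m/s (worst-case radial velocity)
f = 13.0 GHz = 1.3e+10 Hz
fd = 2*f*v/c = 2*1.3e+10*7182.2514/3.0e+08
fd = 622461.7923 Hz

622461.7923 Hz


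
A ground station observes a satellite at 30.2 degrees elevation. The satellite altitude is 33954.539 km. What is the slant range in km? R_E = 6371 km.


h = 33954.539 km, el = 30.2 deg
d = -R_E*sin(el) + sqrt((R_E*sin(el))^2 + 2*R_E*h + h^2)
d = -6371.0000*sin(0.5270894) + sqrt((6371.0000*0.5030199)^2 + 2*6371.0000*33954.539 + 33954.539^2)
d = 36743.0986 km

36743.0986 km


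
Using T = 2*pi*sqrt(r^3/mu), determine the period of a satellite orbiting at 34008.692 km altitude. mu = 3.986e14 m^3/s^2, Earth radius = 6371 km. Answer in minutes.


r = 40379.6920 km = 4.0379692e+07 m
T = 2*pi*sqrt(r^3/mu) = 2*pi*sqrt(6.5839876e+22 / 3.986e14)
T = 80752.4531 s = 1345.8742 min

1345.8742 minutes


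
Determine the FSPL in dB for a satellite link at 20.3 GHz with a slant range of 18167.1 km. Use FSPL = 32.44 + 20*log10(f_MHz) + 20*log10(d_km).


f = 20.3 GHz = 20300.0000 MHz
d = 18167.1 km
FSPL = 32.44 + 20*log10(20300.0000) + 20*log10(18167.1)
FSPL = 32.44 + 86.1499 + 85.1857
FSPL = 203.7756 dB

203.7756 dB


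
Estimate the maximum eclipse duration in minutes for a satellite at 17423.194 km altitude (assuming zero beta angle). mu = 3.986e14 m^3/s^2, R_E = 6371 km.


r = 23794.1940 km
T = 608.7885 min
Eclipse fraction = arcsin(R_E/r)/pi = arcsin(6371.0000/23794.1940)/pi
= arcsin(0.2677544)/pi = 0.08628158
Eclipse duration = 0.08628158 * 608.7885 = 52.5272 min

52.5272 minutes


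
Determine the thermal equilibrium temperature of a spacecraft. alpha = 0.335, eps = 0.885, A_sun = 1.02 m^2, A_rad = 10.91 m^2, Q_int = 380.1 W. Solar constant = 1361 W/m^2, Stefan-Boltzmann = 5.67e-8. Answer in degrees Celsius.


Numerator = alpha*S*A_sun + Q_int = 0.335*1361*1.02 + 380.1 = 845.1537 W
Denominator = eps*sigma*A_rad = 0.885*5.67e-8*10.91 = 5.4745834e-07 W/K^4
T^4 = 1.5437772e+09 K^4
T = 198.2194 K = -74.9306 C

-74.9306 degrees Celsius


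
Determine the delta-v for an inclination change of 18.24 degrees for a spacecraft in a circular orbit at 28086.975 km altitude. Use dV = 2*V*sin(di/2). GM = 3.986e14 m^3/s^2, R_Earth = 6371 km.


r = 34457.9750 km = 3.4457975e+07 m
V = sqrt(mu/r) = 3401.1342 m/s
di = 18.24 deg = 0.3183481 rad
dV = 2*V*sin(di/2) = 2*3401.1342*sin(0.159174)
dV = 1078.1781 m/s = 1.0782 km/s

1.0782 km/s


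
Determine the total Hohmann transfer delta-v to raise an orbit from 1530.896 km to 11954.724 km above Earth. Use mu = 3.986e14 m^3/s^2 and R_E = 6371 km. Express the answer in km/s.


r1 = 7901.8960 km = 7.901896e+06 m
r2 = 18325.7240 km = 1.8325724e+07 m
dv1 = sqrt(mu/r1)*(sqrt(2*r2/(r1+r2)) - 1) = 1293.5709 m/s
dv2 = sqrt(mu/r2)*(1 - sqrt(2*r1/(r1+r2))) = 1043.5242 m/s
total dv = |dv1| + |dv2| = 1293.5709 + 1043.5242 = 2337.0951 m/s = 2.3371 km/s

2.3371 km/s


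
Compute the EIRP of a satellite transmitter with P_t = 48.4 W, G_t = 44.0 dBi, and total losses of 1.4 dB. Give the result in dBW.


Pt = 48.4 W = 16.8485 dBW
EIRP = Pt_dBW + Gt - losses = 16.8485 + 44.0 - 1.4 = 59.4485 dBW

59.4485 dBW


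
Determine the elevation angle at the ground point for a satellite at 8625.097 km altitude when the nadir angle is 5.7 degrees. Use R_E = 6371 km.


r = R_E + alt = 14996.0970 km
Law of sines in the satellite / Earth-center / ground-point triangle:
  sin(nadir)/R_E = sin(90 + el)/r  =>  cos(el) = (r/R_E)*sin(nadir)
cos(el) = (14996.0970 / 6371.0000) * sin(5.7 deg) = 0.2337794
el = arccos(0.2337794) = 76.4803 deg
(Earth-central angle = 90 - nadir - el = 7.8197 deg)

76.4803 degrees


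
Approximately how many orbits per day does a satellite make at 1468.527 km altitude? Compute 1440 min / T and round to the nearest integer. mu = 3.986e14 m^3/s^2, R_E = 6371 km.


r = 7.839527e+06 m
T = 2*pi*sqrt(r^3/mu) = 6907.8995 s = 115.1317 min
revs/day = 1440 / 115.1317 = 12.5074
Rounded: 13 revolutions per day

13 revolutions per day


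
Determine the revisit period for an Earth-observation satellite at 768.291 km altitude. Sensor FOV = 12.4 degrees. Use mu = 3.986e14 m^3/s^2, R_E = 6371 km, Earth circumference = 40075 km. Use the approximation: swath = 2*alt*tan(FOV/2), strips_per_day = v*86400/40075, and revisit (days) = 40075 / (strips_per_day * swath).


swath = 2*768.291*tan(0.1082104) = 166.9262 km
v = sqrt(mu/r) = 7472.0730 m/s = 7.4721 km/s
strips/day = v*86400/40075 = 7.4721*86400/40075 = 16.1095
coverage/day = strips * swath = 16.1095 * 166.9262 = 2689.0934 km
revisit = 40075 / 2689.0934 = 14.9028 days

14.9028 days


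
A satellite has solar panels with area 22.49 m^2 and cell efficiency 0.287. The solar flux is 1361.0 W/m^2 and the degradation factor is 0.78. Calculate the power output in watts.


P = area * eta * S * degradation
P = 22.49 * 0.287 * 1361.0 * 0.78
P = 6852.1061 W

6852.1061 W


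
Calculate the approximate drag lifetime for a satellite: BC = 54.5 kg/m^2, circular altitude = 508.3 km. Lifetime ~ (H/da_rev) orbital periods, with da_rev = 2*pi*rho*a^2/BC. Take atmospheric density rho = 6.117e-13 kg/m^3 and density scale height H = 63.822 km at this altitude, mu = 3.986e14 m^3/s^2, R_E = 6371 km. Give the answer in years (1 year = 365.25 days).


a = R_E + alt = 6879.3000 km = 6.8793e+06 m
da_rev = 2*pi*rho*a^2/BC = 2*pi*6.117e-13*(6.8793e+06)^2/54.5 = 3.337416 m per revolution
N = H/da_rev = 63822.0000 m / 3.337416 m = 19123.1779 revolutions
P = 2*pi*sqrt(a^3/mu) = 5678.4211 s
lifetime = N*P = 19123.1779 * 5678.4211 = 1.0858946e+08 s = 1256.8224 days
years = 1256.8224 / 365.25 = 3.4410 years

3.4410 years


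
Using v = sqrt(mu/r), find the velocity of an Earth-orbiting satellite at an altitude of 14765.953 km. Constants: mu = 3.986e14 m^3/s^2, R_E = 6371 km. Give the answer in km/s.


r = R_E + alt = 6371.0 + 14765.953 = 21136.9530 km = 2.1136953e+07 m
v = sqrt(mu/r) = sqrt(3.986e14 / 2.1136953e+07) = 4342.5763 m/s = 4.3426 km/s

4.3426 km/s


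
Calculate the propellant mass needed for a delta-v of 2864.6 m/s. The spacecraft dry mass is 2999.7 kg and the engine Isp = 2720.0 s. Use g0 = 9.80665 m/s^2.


ve = Isp * g0 = 2720.0 * 9.80665 = 26674.088000 m/s
mass ratio = exp(dv/ve) = exp(2864.6/26674.088000) = 1.11337129
m_prop = m_dry * (mr - 1) = 2999.7 * (1.11337129 - 1)
m_prop = 340.0799 kg

340.0799 kg


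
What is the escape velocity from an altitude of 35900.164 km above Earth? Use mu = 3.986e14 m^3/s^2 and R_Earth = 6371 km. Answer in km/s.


r = 6371.0 + 35900.164 = 42271.1640 km = 4.2271164e+07 m
v_esc = sqrt(2*mu/r) = sqrt(2*3.986e14 / 4.2271164e+07)
v_esc = 4342.7171 m/s = 4.3427 km/s

4.3427 km/s


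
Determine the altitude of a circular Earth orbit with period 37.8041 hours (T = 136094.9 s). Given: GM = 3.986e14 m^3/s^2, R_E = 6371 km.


T = 136094.9 s
r = (mu*T^2/(4*pi^2))^(1/3) = (3.986e14 * 136094.9^2 / (4*pi^2))^(1/3)
r = 5.7185653e+07 m = 57185.6532 km
alt = r - R_E = 57185.6532 - 6371 = 50814.6532 km

50814.6532 km


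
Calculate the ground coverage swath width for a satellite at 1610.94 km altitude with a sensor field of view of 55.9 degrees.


FOV = 55.9 deg = 0.9756391 rad
swath = 2 * alt * tan(FOV/2) = 2 * 1610.94 * tan(0.4878195)
swath = 2 * 1610.94 * 0.5305906
swath = 1709.4991 km

1709.4991 km


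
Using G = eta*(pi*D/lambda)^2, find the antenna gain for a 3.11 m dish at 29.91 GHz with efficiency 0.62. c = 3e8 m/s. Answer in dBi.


lambda = c/f = 3e8 / 2.991e+10 = 0.01003009 m
G = eta*(pi*D/lambda)^2 = 0.62*(pi*3.11/0.01003009)^2
G = 588304.9866 (linear)
G = 10*log10(588304.9866) = 57.6960 dBi

57.6960 dBi


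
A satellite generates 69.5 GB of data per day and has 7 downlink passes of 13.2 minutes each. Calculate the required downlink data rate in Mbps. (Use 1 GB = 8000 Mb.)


total contact time = 7 * 13.2 * 60 = 5544.0000 s
data = 69.5 GB = 556000.0000 Mb
rate = 556000.0000 / 5544.0000 = 100.2886 Mbps

100.2886 Mbps


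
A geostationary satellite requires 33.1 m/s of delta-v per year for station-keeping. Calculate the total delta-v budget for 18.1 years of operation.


dV = rate * years = 33.1 * 18.1
dV = 599.1100 m/s

599.1100 m/s


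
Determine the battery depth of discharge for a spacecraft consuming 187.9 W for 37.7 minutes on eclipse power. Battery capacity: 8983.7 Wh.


E_used = P * t / 60 = 187.9 * 37.7 / 60 = 118.0638 Wh
DOD = E_used / E_total * 100 = 118.0638 / 8983.7 * 100
DOD = 1.3142 %

1.3142 %


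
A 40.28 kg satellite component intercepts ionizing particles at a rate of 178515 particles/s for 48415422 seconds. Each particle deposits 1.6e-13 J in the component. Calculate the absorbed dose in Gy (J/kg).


Total energy deposited = rate * time * E_per
  = 178515 * 48415422 * 1.6e-13 = 1.3829 J
Dose = E_total / mass = 1.3829 / 40.28
Dose = 0.0343312 Gy

0.0343 Gy


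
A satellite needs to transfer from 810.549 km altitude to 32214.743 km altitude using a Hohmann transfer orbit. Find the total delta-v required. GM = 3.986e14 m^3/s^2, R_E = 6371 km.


r1 = 7181.5490 km = 7.181549e+06 m
r2 = 38585.7430 km = 3.8585743e+07 m
dv1 = sqrt(mu/r1)*(sqrt(2*r2/(r1+r2)) - 1) = 2224.0395 m/s
dv2 = sqrt(mu/r2)*(1 - sqrt(2*r1/(r1+r2))) = 1413.5337 m/s
total dv = |dv1| + |dv2| = 2224.0395 + 1413.5337 = 3637.5732 m/s = 3.6376 km/s

3.6376 km/s


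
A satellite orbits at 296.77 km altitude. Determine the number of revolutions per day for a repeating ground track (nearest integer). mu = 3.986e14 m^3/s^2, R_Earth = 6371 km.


r = 6.66777e+06 m
T = 2*pi*sqrt(r^3/mu) = 5418.5382 s = 90.3090 min
revs/day = 1440 / 90.3090 = 15.9453
Rounded: 16 revolutions per day

16 revolutions per day


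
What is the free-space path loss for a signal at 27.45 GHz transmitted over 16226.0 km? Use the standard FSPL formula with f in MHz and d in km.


f = 27.45 GHz = 27450.0000 MHz
d = 16226.0 km
FSPL = 32.44 + 20*log10(27450.0000) + 20*log10(16226.0)
FSPL = 32.44 + 88.7708 + 84.2042
FSPL = 205.4151 dB

205.4151 dB


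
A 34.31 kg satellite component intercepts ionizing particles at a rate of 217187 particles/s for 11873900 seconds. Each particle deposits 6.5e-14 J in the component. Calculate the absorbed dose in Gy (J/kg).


Total energy deposited = rate * time * E_per
  = 217187 * 11873900 * 6.5e-14 = 0.1676257 J
Dose = E_total / mass = 0.1676257 / 34.31
Dose = 0.004885622 Gy

0.0049 Gy


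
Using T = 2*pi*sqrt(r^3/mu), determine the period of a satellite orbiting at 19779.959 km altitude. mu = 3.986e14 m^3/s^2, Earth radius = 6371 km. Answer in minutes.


r = 26150.9590 km = 2.6150959e+07 m
T = 2*pi*sqrt(r^3/mu) = 2*pi*sqrt(1.7883926e+22 / 3.986e14)
T = 42086.4845 s = 701.4414 min

701.4414 minutes


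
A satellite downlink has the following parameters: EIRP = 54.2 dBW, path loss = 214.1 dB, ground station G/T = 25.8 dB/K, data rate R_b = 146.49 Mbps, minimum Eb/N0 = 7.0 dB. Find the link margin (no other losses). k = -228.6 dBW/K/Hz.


C/N0 = EIRP - FSPL + G/T - k = 54.2 - 214.1 + 25.8 - (-228.6)
C/N0 = 94.5000 dB-Hz
R_b = 146.49 Mbps = 1.4649e+08 bps -> 10*log10(R_b) = 81.6581 dB-Hz
Eb/N0 = C/N0 - 10*log10(R_b) = 94.5000 - 81.6581 = 12.8419 dB
Margin = Eb/N0 - Eb/N0_req = 12.8419 - 7.0 = 5.8419 dB (link closes)

5.8419 dB


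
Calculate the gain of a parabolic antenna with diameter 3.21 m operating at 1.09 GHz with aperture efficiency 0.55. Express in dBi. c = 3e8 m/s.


lambda = c/f = 3e8 / 1.09e+09 = 0.2752294 m
G = eta*(pi*D/lambda)^2 = 0.55*(pi*3.21/0.2752294)^2
G = 738.3852 (linear)
G = 10*log10(738.3852) = 28.6828 dBi

28.6828 dBi


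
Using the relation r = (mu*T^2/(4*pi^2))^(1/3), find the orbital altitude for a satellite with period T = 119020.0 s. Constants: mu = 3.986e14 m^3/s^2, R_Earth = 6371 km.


T = 119020.0 s
r = (mu*T^2/(4*pi^2))^(1/3) = (3.986e14 * 119020.0^2 / (4*pi^2))^(1/3)
r = 5.2296483e+07 m = 52296.4830 km
alt = r - R_E = 52296.4830 - 6371 = 45925.4830 km

45925.4830 km


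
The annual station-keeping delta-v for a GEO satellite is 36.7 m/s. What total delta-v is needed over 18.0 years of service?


dV = rate * years = 36.7 * 18.0
dV = 660.6000 m/s

660.6000 m/s


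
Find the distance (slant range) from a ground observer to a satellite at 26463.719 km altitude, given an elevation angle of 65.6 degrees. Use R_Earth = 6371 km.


h = 26463.719 km, el = 65.6 deg
d = -R_E*sin(el) + sqrt((R_E*sin(el))^2 + 2*R_E*h + h^2)
d = -6371.0000*sin(1.1449) + sqrt((6371.0000*0.9106837)^2 + 2*6371.0000*26463.719 + 26463.719^2)
d = 26927.1031 km

26927.1031 km


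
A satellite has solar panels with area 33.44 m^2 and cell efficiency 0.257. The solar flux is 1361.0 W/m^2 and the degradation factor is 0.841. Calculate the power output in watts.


P = area * eta * S * degradation
P = 33.44 * 0.257 * 1361.0 * 0.841
P = 9836.7926 W

9836.7926 W


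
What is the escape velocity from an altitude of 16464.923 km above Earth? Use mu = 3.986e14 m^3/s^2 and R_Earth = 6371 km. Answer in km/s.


r = 6371.0 + 16464.923 = 22835.9230 km = 2.2835923e+07 m
v_esc = sqrt(2*mu/r) = sqrt(2*3.986e14 / 2.2835923e+07)
v_esc = 5908.4608 m/s = 5.9085 km/s

5.9085 km/s


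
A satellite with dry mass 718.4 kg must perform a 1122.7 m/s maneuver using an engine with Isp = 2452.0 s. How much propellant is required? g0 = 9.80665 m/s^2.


ve = Isp * g0 = 2452.0 * 9.80665 = 24045.905800 m/s
mass ratio = exp(dv/ve) = exp(1122.7/24045.905800) = 1.04779700
m_prop = m_dry * (mr - 1) = 718.4 * (1.04779700 - 1)
m_prop = 34.3374 kg

34.3374 kg


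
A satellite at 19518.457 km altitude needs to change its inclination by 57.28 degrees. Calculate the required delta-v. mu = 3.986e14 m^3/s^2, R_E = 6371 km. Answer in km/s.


r = 25889.4570 km = 2.5889457e+07 m
V = sqrt(mu/r) = 3923.8028 m/s
di = 57.28 deg = 0.9997246 rad
dV = 2*V*sin(di/2) = 2*3923.8028*sin(0.4998623)
dV = 3761.3942 m/s = 3.7614 km/s

3.7614 km/s


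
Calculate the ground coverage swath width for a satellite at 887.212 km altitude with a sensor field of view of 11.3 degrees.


FOV = 11.3 deg = 0.1972222 rad
swath = 2 * alt * tan(FOV/2) = 2 * 887.212 * tan(0.0986111)
swath = 2 * 887.212 * 0.09893199
swath = 175.5473 km

175.5473 km


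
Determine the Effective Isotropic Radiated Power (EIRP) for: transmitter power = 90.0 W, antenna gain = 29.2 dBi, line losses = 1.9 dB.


Pt = 90.0 W = 19.5424 dBW
EIRP = Pt_dBW + Gt - losses = 19.5424 + 29.2 - 1.9 = 46.8424 dBW

46.8424 dBW


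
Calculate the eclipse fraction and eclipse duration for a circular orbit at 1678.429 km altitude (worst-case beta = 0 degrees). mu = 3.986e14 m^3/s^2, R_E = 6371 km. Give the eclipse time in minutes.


r = 8049.4290 km
T = 119.7864 min
Eclipse fraction = arcsin(R_E/r)/pi = arcsin(6371.0000/8049.4290)/pi
= arcsin(0.7914847)/pi = 0.2906915
Eclipse duration = 0.2906915 * 119.7864 = 34.8209 min

34.8209 minutes


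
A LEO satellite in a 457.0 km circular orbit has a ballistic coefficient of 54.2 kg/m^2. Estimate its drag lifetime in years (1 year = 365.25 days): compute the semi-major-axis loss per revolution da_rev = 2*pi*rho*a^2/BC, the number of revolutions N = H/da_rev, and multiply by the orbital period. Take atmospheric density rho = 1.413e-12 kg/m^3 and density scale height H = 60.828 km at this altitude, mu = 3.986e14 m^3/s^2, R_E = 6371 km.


a = R_E + alt = 6828.0000 km = 6.828e+06 m
da_rev = 2*pi*rho*a^2/BC = 2*pi*1.413e-12*(6.828e+06)^2/54.2 = 7.636771 m per revolution
N = H/da_rev = 60828.0000 m / 7.636771 m = 7965.1465 revolutions
P = 2*pi*sqrt(a^3/mu) = 5615.0224 s
lifetime = N*P = 7965.1465 * 5615.0224 = 4.4724476e+07 s = 517.6444 days
years = 517.6444 / 365.25 = 1.4172 years

1.4172 years


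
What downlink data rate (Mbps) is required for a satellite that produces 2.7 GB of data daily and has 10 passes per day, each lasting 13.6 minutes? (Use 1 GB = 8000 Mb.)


total contact time = 10 * 13.6 * 60 = 8160.0000 s
data = 2.7 GB = 21600.0000 Mb
rate = 21600.0000 / 8160.0000 = 2.6471 Mbps

2.6471 Mbps


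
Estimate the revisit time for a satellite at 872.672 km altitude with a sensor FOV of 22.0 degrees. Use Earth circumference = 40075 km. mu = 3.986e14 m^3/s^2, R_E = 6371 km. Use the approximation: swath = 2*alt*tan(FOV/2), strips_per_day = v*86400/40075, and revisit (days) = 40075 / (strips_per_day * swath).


swath = 2*872.672*tan(0.1919862) = 339.2605 km
v = sqrt(mu/r) = 7418.0415 m/s = 7.4180 km/s
strips/day = v*86400/40075 = 7.4180*86400/40075 = 15.9930
coverage/day = strips * swath = 15.9930 * 339.2605 = 5425.7874 km
revisit = 40075 / 5425.7874 = 7.3860 days

7.3860 days


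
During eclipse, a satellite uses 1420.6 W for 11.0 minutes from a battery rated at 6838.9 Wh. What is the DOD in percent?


E_used = P * t / 60 = 1420.6 * 11.0 / 60 = 260.4433 Wh
DOD = E_used / E_total * 100 = 260.4433 / 6838.9 * 100
DOD = 3.8083 %

3.8083 %


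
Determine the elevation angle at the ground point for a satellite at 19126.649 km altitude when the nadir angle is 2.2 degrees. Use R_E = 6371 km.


r = R_E + alt = 25497.6490 km
Law of sines in the satellite / Earth-center / ground-point triangle:
  sin(nadir)/R_E = sin(90 + el)/r  =>  cos(el) = (r/R_E)*sin(nadir)
cos(el) = (25497.6490 / 6371.0000) * sin(2.2 deg) = 0.1536335
el = arccos(0.1536335) = 81.1624 deg
(Earth-central angle = 90 - nadir - el = 6.6376 deg)

81.1624 degrees


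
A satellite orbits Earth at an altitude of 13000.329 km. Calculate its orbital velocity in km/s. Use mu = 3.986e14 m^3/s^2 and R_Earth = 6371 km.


r = R_E + alt = 6371.0 + 13000.329 = 19371.3290 km = 1.9371329e+07 m
v = sqrt(mu/r) = sqrt(3.986e14 / 1.9371329e+07) = 4536.1660 m/s = 4.5362 km/s

4.5362 km/s


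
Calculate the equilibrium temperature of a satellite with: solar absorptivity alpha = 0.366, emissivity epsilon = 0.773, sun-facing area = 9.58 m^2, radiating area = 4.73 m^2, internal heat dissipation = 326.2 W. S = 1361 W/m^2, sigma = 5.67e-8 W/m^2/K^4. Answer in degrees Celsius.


Numerator = alpha*S*A_sun + Q_int = 0.366*1361*9.58 + 326.2 = 5098.2471 W
Denominator = eps*sigma*A_rad = 0.773*5.67e-8*4.73 = 2.0731164e-07 W/K^4
T^4 = 2.4592189e+10 K^4
T = 396.0037 K = 122.8537 C

122.8537 degrees Celsius


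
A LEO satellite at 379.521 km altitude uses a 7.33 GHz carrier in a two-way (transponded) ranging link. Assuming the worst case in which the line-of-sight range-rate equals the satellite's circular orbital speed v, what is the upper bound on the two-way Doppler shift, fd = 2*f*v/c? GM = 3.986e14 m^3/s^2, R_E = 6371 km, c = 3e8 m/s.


r = 6.750521e+06 m
v = sqrt(mu/r) = 7684.2237 m/s (worst-case radial velocity)
f = 7.33 GHz = 7.33e+09 Hz
fd = 2*f*v/c = 2*7.33e+09*7684.2237/3.0e+08
fd = 375502.3994 Hz

375502.3994 Hz


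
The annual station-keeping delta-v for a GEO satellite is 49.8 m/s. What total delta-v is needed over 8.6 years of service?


dV = rate * years = 49.8 * 8.6
dV = 428.2800 m/s

428.2800 m/s


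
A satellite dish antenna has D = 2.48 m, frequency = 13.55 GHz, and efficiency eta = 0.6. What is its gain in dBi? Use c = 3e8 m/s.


lambda = c/f = 3e8 / 1.355e+10 = 0.02214022 m
G = eta*(pi*D/lambda)^2 = 0.6*(pi*2.48/0.02214022)^2
G = 74300.2779 (linear)
G = 10*log10(74300.2779) = 48.7099 dBi

48.7099 dBi


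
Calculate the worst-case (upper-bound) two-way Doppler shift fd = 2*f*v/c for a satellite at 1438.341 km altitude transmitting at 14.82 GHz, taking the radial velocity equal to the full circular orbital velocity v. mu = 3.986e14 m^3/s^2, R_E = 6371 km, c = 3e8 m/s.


r = 7.809341e+06 m
v = sqrt(mu/r) = 7144.3291 m/s (worst-case radial velocity)
f = 14.82 GHz = 1.482e+10 Hz
fd = 2*f*v/c = 2*1.482e+10*7144.3291/3.0e+08
fd = 705859.7180 Hz

705859.7180 Hz


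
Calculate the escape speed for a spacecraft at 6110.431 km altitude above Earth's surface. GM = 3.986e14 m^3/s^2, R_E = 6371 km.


r = 6371.0 + 6110.431 = 12481.4310 km = 1.2481431e+07 m
v_esc = sqrt(2*mu/r) = sqrt(2*3.986e14 / 1.2481431e+07)
v_esc = 7991.9260 m/s = 7.9919 km/s

7.9919 km/s


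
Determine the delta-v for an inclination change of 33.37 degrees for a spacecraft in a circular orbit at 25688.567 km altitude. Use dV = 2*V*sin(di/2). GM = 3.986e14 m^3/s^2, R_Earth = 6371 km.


r = 32059.5670 km = 3.2059567e+07 m
V = sqrt(mu/r) = 3526.0610 m/s
di = 33.37 deg = 0.5824164 rad
dV = 2*V*sin(di/2) = 2*3526.0610*sin(0.2912082)
dV = 2024.7330 m/s = 2.0247 km/s

2.0247 km/s


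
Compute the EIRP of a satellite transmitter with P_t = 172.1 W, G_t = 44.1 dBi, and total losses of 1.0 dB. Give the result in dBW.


Pt = 172.1 W = 22.3578 dBW
EIRP = Pt_dBW + Gt - losses = 22.3578 + 44.1 - 1.0 = 65.4578 dBW

65.4578 dBW


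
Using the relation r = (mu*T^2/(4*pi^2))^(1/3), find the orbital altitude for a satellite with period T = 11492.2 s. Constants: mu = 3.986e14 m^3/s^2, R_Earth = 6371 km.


T = 11492.2 s
r = (mu*T^2/(4*pi^2))^(1/3) = (3.986e14 * 11492.2^2 / (4*pi^2))^(1/3)
r = 1.1006806e+07 m = 11006.8058 km
alt = r - R_E = 11006.8058 - 6371 = 4635.8058 km

4635.8058 km


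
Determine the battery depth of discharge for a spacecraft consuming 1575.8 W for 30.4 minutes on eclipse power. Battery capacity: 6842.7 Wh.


E_used = P * t / 60 = 1575.8 * 30.4 / 60 = 798.4053 Wh
DOD = E_used / E_total * 100 = 798.4053 / 6842.7 * 100
DOD = 11.6680 %

11.6680 %


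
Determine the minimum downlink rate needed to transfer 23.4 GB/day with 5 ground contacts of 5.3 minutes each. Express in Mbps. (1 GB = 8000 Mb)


total contact time = 5 * 5.3 * 60 = 1590.0000 s
data = 23.4 GB = 187200.0000 Mb
rate = 187200.0000 / 1590.0000 = 117.7358 Mbps

117.7358 Mbps


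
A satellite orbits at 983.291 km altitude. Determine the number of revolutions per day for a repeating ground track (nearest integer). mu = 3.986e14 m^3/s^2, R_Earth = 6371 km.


r = 7.354291e+06 m
T = 2*pi*sqrt(r^3/mu) = 6276.5709 s = 104.6095 min
revs/day = 1440 / 104.6095 = 13.7655
Rounded: 14 revolutions per day

14 revolutions per day


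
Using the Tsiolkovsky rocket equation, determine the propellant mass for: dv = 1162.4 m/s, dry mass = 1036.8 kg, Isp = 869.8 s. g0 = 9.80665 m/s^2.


ve = Isp * g0 = 869.8 * 9.80665 = 8529.824170 m/s
mass ratio = exp(dv/ve) = exp(1162.4/8529.824170) = 1.14599676
m_prop = m_dry * (mr - 1) = 1036.8 * (1.14599676 - 1)
m_prop = 151.3694 kg

151.3694 kg


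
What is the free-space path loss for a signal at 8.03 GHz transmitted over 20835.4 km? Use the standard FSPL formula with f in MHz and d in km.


f = 8.03 GHz = 8030.0000 MHz
d = 20835.4 km
FSPL = 32.44 + 20*log10(8030.0000) + 20*log10(20835.4)
FSPL = 32.44 + 78.0943 + 86.3760
FSPL = 196.9103 dB

196.9103 dB


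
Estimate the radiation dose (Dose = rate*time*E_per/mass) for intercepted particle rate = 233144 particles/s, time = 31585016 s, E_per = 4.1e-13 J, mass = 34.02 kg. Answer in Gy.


Total energy deposited = rate * time * E_per
  = 233144 * 31585016 * 4.1e-13 = 3.0192 J
Dose = E_total / mass = 3.0192 / 34.02
Dose = 0.08874725 Gy

0.0887 Gy


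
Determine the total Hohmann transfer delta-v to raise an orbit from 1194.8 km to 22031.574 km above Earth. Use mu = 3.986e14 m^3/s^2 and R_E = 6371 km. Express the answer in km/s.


r1 = 7565.8000 km = 7.5658e+06 m
r2 = 28402.5740 km = 2.8402574e+07 m
dv1 = sqrt(mu/r1)*(sqrt(2*r2/(r1+r2)) - 1) = 1863.2711 m/s
dv2 = sqrt(mu/r2)*(1 - sqrt(2*r1/(r1+r2))) = 1316.3827 m/s
total dv = |dv1| + |dv2| = 1863.2711 + 1316.3827 = 3179.6538 m/s = 3.1797 km/s

3.1797 km/s
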